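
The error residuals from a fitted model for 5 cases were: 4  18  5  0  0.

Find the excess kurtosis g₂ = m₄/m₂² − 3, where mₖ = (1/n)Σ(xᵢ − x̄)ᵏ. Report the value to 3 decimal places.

-0.200

x̄ = 5.4000
Σ(xᵢ − x̄)² = 219.2000 ⇒ m₂ = 43.84000
Σ(xᵢ − x̄)⁴ = 26909.2160 ⇒ m₄ = 5381.84320
m₂² = 1921.94560
g₂ = m₄/m₂² − 3 = 2.80021 − 3 ≈ -0.200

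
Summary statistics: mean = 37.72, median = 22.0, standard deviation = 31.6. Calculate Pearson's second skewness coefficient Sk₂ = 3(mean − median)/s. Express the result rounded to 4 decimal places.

1.4924

Sk₂ = 3(37.72 − 22.0) / 31.6 = 3 × 15.7200 / 31.6
    = 47.1600 / 31.6 ≈ 1.4924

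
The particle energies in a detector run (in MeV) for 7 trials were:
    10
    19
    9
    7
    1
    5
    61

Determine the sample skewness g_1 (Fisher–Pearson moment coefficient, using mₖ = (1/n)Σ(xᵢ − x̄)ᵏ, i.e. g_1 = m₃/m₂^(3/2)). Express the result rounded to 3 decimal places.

1.754

x̄ = (10 + 19 + 9 + 7 + 1 + 5 + 61) / 7 = 16.0000
deviations (xᵢ − x̄): -6.0000, 3.0000, -7.0000, -9.0000, -15.0000, -11.0000, 45.0000
Σ(xᵢ − x̄)² = 2546.0000 ⇒ m₂ = 2546.0000/7 = 363.71429
Σ(xᵢ − x̄)³ = 85158.0000 ⇒ m₃ = 85158.0000/7 = 12165.42857
m₂^(3/2) = 363.71429^(1.5) = 6936.50237
g_1 = m₃ / m₂^(3/2) = 12165.42857 / 6936.50237 ≈ 1.754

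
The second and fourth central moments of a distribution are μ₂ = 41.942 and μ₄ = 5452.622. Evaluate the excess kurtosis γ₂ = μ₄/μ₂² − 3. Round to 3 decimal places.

μ₂² = 41.942² = 1759.13136
μ₄/μ₂² = 5452.622 / 1759.13136 = 3.09961
γ₂ = 3.09961 − 3 ≈ 0.100

0.100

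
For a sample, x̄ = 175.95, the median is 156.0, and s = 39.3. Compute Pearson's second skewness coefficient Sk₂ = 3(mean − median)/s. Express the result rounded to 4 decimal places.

1.5229

Sk₂ = 3(175.95 − 156.0) / 39.3 = 3 × 19.9500 / 39.3
    = 59.8500 / 39.3 ≈ 1.5229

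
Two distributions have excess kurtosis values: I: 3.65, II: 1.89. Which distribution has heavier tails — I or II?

I

Higher excess kurtosis ⇒ heavier tails relative to the normal distribution.
3.65 vs 1.89: the larger is 3.65, so I has heavier tails.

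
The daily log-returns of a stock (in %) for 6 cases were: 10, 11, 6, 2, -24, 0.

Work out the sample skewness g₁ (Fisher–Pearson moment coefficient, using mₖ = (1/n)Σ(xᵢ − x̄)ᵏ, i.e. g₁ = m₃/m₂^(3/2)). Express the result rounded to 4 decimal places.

-1.3610

x̄ = (10 + 11 + 6 + 2 - 24 + 0) / 6 = 0.8333
deviations (xᵢ − x̄): 9.1667, 10.1667, 5.1667, 1.1667, -24.8333, -0.8333
Σ(xᵢ − x̄)² = 832.8333 ⇒ m₂ = 832.8333/6 = 138.80556
Σ(xᵢ − x̄)³ = -13354.5556 ⇒ m₃ = -13354.5556/6 = -2225.75926
m₂^(3/2) = 138.80556^(1.5) = 1635.34833
g₁ = m₃ / m₂^(3/2) = -2225.75926 / 1635.34833 ≈ -1.3610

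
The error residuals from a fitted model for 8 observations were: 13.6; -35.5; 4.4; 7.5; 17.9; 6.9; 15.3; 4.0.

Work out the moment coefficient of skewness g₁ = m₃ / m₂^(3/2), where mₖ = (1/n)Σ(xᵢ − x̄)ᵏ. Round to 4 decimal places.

-1.8468

x̄ = (13.6 - 35.5 + 4.4 + 7.5 + 17.9 + 6.9 + 15.3 + 4.0) / 8 = 4.2625
deviations (xᵢ − x̄): 9.3375, -39.7625, 0.1375, 3.2375, 13.6375, 2.6375, 11.0375, -0.2625
Σ(xᵢ − x̄)² = 1993.5788 ⇒ m₂ = 1993.5788/8 = 249.19734
Σ(xᵢ − x̄)³ = -58119.3830 ⇒ m₃ = -58119.3830/8 = -7264.92287
m₂^(3/2) = 249.19734^(1.5) = 3933.82570
g₁ = m₃ / m₂^(3/2) = -7264.92287 / 3933.82570 ≈ -1.8468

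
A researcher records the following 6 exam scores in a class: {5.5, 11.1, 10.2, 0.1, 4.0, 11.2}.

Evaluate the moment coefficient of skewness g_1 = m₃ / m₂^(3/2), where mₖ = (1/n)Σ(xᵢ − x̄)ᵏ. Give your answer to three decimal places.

x̄ = (5.5 + 11.1 + 10.2 + 0.1 + 4.0 + 11.2) / 6 = 7.0167
deviations (xᵢ − x̄): -1.5167, 4.0833, 3.1833, -6.9167, -3.0167, 4.1833
Σ(xᵢ − x̄)² = 103.5483 ⇒ m₂ = 103.5483/6 = 17.25806
Σ(xᵢ − x̄)³ = -188.2844 ⇒ m₃ = -188.2844/6 = -31.38074
m₂^(3/2) = 17.25806^(1.5) = 71.69482
g_1 = m₃ / m₂^(3/2) = -31.38074 / 71.69482 ≈ -0.438

-0.438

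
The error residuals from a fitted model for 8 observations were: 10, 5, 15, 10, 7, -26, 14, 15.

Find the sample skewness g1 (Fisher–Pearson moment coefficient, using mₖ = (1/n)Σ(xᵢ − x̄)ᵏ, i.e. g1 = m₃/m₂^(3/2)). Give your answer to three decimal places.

-1.946

x̄ = (10 + 5 + 15 + 10 + 7 - 26 + 14 + 15) / 8 = 6.2500
deviations (xᵢ − x̄): 3.7500, -1.2500, 8.7500, 3.7500, 0.7500, -32.2500, 7.7500, 8.7500
Σ(xᵢ − x̄)² = 1283.5000 ⇒ m₂ = 1283.5000/8 = 160.43750
Σ(xᵢ − x̄)³ = -31632.7500 ⇒ m₃ = -31632.7500/8 = -3954.09375
m₂^(3/2) = 160.43750^(1.5) = 2032.16435
g1 = m₃ / m₂^(3/2) = -3954.09375 / 2032.16435 ≈ -1.946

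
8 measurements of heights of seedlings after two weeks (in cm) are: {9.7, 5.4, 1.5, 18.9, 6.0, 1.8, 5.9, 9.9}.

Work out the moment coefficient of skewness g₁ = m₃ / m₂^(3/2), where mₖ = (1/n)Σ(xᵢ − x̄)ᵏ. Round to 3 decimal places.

1.020

x̄ = (9.7 + 5.4 + 1.5 + 18.9 + 6.0 + 1.8 + 5.9 + 9.9) / 8 = 7.3875
deviations (xᵢ − x̄): 2.3125, -1.9875, -5.8875, 11.5125, -1.3875, -5.5875, -1.4875, 2.5125
Σ(xᵢ − x̄)² = 218.1688 ⇒ m₂ = 218.1688/8 = 27.27109
Σ(xᵢ − x̄)³ = 1161.7343 ⇒ m₃ = 1161.7343/8 = 145.21679
m₂^(3/2) = 27.27109^(1.5) = 142.41438
g₁ = m₃ / m₂^(3/2) = 145.21679 / 142.41438 ≈ 1.020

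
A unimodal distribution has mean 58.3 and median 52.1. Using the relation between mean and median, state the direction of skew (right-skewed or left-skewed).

mean − median = 58.3 − 52.1 = 6.2
mean > median ⇒ the longer tail is on the right ⇒ right-skewed (positively skewed).

right-skewed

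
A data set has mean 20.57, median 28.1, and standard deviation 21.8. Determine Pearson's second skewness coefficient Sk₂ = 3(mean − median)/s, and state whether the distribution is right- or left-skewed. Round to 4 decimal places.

-1.0362, left-skewed

Sk₂ = 3(20.57 − 28.1) / 21.8 = 3 × -7.5300 / 21.8
    = -22.5900 / 21.8 ≈ -1.0362
Sk₂ < 0 ⇒ mean < median ⇒ left-skewed (negative skew).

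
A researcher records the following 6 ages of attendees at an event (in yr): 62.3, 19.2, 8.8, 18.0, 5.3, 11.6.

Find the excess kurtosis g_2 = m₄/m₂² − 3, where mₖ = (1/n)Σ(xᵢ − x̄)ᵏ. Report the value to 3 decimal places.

x̄ = 20.8667
Σ(xᵢ − x̄)² = 2201.5133 ⇒ m₂ = 366.91889
Σ(xᵢ − x̄)⁴ = 3034500.6441 ⇒ m₄ = 505750.10735
m₂² = 134629.47102
g_2 = m₄/m₂² − 3 = 3.75661 − 3 ≈ 0.757

0.757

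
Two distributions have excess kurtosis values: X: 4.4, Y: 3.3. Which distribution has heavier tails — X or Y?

X

Higher excess kurtosis ⇒ heavier tails relative to the normal distribution.
4.4 vs 3.3: the larger is 4.4, so X has heavier tails.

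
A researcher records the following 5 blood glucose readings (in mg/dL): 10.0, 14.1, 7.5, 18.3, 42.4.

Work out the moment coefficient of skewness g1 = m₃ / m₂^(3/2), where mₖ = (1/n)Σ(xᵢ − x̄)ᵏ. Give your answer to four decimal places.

1.1937

x̄ = (10.0 + 14.1 + 7.5 + 18.3 + 42.4) / 5 = 18.4600
deviations (xᵢ − x̄): -8.4600, -4.3600, -10.9600, -0.1600, 23.9400
Σ(xᵢ − x̄)² = 783.8520 ⇒ m₂ = 783.8520/5 = 156.77040
Σ(xᵢ − x̄)³ = 11715.6646 ⇒ m₃ = 11715.6646/5 = 2343.13291
m₂^(3/2) = 156.77040^(1.5) = 1962.89062
g1 = m₃ / m₂^(3/2) = 2343.13291 / 1962.89062 ≈ 1.1937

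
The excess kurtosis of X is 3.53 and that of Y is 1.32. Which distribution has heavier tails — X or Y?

X

Higher excess kurtosis ⇒ heavier tails relative to the normal distribution.
3.53 vs 1.32: the larger is 3.53, so X has heavier tails.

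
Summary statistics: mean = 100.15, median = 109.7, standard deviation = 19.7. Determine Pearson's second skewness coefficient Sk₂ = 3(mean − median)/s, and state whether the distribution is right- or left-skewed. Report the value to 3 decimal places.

Sk₂ = 3(100.15 − 109.7) / 19.7 = 3 × -9.5500 / 19.7
    = -28.6500 / 19.7 ≈ -1.454
Sk₂ < 0 ⇒ mean < median ⇒ left-skewed (negative skew).

-1.454, left-skewed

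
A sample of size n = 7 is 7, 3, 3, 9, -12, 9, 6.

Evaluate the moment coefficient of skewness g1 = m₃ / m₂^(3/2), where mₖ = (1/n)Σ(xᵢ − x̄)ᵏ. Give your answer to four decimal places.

-1.5742

x̄ = (7 + 3 + 3 + 9 - 12 + 9 + 6) / 7 = 3.5714
deviations (xᵢ − x̄): 3.4286, -0.5714, -0.5714, 5.4286, -15.5714, 5.4286, 2.4286
Σ(xᵢ − x̄)² = 319.7143 ⇒ m₂ = 319.7143/7 = 45.67347
Σ(xᵢ − x̄)³ = -3401.3878 ⇒ m₃ = -3401.3878/7 = -485.91254
m₂^(3/2) = 45.67347^(1.5) = 308.67112
g1 = m₃ / m₂^(3/2) = -485.91254 / 308.67112 ≈ -1.5742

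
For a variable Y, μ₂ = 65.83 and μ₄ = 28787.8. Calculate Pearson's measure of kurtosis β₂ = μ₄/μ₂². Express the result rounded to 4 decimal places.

μ₂² = 65.83² = 4333.58890
μ₄/μ₂² = 28787.8 / 4333.58890 = 6.64295
β₂ ≈ 6.6429

6.6429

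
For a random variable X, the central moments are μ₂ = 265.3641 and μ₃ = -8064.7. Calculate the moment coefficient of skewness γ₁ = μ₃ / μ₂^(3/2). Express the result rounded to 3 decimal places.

-1.866

σ = √μ₂ = √265.3641 = 16.29000
σ³ = μ₂^(3/2) = 4322.78119
γ₁ = μ₃/σ³ = -8064.7 / 4322.78119 ≈ -1.866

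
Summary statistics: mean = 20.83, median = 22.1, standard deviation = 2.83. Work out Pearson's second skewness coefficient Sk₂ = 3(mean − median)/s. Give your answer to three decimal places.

Sk₂ = 3(20.83 − 22.1) / 2.83 = 3 × -1.2700 / 2.83
    = -3.8100 / 2.83 ≈ -1.346

-1.346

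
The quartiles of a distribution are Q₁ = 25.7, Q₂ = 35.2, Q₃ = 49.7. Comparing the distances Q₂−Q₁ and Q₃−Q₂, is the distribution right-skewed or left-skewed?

Q₂ − Q₁ = 9.5;  Q₃ − Q₂ = 14.5
Q₃ − Q₂ > Q₂ − Q₁ ⇒ the upper half is more spread out ⇒ right-skewed.

right-skewed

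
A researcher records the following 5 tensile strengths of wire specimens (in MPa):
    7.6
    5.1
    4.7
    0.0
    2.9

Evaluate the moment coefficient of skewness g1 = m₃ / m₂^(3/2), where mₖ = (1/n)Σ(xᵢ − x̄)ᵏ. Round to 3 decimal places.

-0.283

x̄ = (7.6 + 5.1 + 4.7 + 0.0 + 2.9) / 5 = 4.0600
deviations (xᵢ − x̄): 3.5400, 1.0400, 0.6400, -4.0600, -1.1600
Σ(xᵢ − x̄)² = 31.8520 ⇒ m₂ = 31.8520/5 = 6.37040
Σ(xᵢ − x̄)³ = -22.7354 ⇒ m₃ = -22.7354/5 = -4.54709
m₂^(3/2) = 6.37040^(1.5) = 16.07867
g1 = m₃ / m₂^(3/2) = -4.54709 / 16.07867 ≈ -0.283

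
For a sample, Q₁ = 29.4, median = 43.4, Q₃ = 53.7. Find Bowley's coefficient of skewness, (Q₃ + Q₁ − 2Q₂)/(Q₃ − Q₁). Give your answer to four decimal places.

numerator: Q₃ + Q₁ − 2Q₂ = 53.7 + 29.4 − 2×43.4 = -3.7000
denominator: Q₃ − Q₁ = 53.7 − 29.4 = 24.3000
Bowley skewness = -3.7000 / 24.3000 ≈ -0.1523

-0.1523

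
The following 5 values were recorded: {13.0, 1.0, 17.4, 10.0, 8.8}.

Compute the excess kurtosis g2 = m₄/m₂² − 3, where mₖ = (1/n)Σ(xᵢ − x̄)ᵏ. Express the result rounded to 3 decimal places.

x̄ = 10.0400
Σ(xᵢ − x̄)² = 146.1920 ⇒ m₂ = 29.23840
Σ(xᵢ − x̄)⁴ = 9691.8953 ⇒ m₄ = 1938.37906
m₂² = 854.88403
g2 = m₄/m₂² − 3 = 2.26742 − 3 ≈ -0.733

-0.733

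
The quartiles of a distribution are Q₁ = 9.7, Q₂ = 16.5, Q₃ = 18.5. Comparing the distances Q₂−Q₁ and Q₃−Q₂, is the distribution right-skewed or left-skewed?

left-skewed

Q₂ − Q₁ = 6.8;  Q₃ − Q₂ = 2.0
Q₂ − Q₁ > Q₃ − Q₂ ⇒ the lower half is more spread out ⇒ left-skewed.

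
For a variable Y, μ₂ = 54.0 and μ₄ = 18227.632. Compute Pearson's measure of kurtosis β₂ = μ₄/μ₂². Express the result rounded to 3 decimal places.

6.251

μ₂² = 54.0² = 2916.00000
μ₄/μ₂² = 18227.632 / 2916.00000 = 6.25090
β₂ ≈ 6.251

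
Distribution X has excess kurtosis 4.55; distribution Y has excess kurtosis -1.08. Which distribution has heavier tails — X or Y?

X

Higher excess kurtosis ⇒ heavier tails relative to the normal distribution.
4.55 vs -1.08: the larger is 4.55, so X has heavier tails. (X is leptokurtic — heavier-than-normal tails; the other is platykurtic.)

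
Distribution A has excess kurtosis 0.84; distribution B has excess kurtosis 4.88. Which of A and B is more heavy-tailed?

Higher excess kurtosis ⇒ heavier tails relative to the normal distribution.
0.84 vs 4.88: the larger is 4.88, so B has heavier tails.

B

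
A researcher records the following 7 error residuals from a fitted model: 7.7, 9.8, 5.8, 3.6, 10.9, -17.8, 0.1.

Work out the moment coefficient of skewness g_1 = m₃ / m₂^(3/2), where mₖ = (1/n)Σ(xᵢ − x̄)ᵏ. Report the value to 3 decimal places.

x̄ = (7.7 + 9.8 + 5.8 + 3.6 + 10.9 - 17.8 + 0.1) / 7 = 2.8714
deviations (xᵢ − x̄): 4.8286, 6.9286, 2.9286, 0.7286, 8.0286, -20.6714, -2.7714
Σ(xᵢ − x̄)² = 579.8743 ⇒ m₂ = 579.8743/7 = 82.83918
Σ(xᵢ − x̄)³ = -7866.1583 ⇒ m₃ = -7866.1583/7 = -1123.73690
m₂^(3/2) = 82.83918^(1.5) = 753.96939
g_1 = m₃ / m₂^(3/2) = -1123.73690 / 753.96939 ≈ -1.490

-1.490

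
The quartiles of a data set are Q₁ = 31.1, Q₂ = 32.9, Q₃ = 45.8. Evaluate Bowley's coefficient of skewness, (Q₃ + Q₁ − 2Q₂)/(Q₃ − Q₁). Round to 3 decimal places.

0.755

numerator: Q₃ + Q₁ − 2Q₂ = 45.8 + 31.1 − 2×32.9 = 11.1000
denominator: Q₃ − Q₁ = 45.8 − 31.1 = 14.7000
Bowley skewness = 11.1000 / 14.7000 ≈ 0.755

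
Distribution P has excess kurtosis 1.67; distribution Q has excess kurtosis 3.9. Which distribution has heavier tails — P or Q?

Q

Higher excess kurtosis ⇒ heavier tails relative to the normal distribution.
1.67 vs 3.9: the larger is 3.9, so Q has heavier tails.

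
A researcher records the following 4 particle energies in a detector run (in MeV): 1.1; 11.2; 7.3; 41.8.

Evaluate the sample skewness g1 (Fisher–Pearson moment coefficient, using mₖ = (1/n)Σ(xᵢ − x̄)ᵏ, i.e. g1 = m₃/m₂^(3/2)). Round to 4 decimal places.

x̄ = (1.1 + 11.2 + 7.3 + 41.8) / 4 = 15.3500
deviations (xᵢ − x̄): -14.2500, -4.1500, -8.0500, 26.4500
Σ(xᵢ − x̄)² = 984.6900 ⇒ m₂ = 984.6900/4 = 246.17250
Σ(xᵢ − x̄)³ = 15017.7120 ⇒ m₃ = 15017.7120/4 = 3754.42800
m₂^(3/2) = 246.17250^(1.5) = 3862.41828
g1 = m₃ / m₂^(3/2) = 3754.42800 / 3862.41828 ≈ 0.9720

0.9720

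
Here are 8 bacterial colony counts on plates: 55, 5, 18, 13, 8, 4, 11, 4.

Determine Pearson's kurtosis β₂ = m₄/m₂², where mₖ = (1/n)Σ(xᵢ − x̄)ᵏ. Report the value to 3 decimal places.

5.223

x̄ = 14.7500
Σ(xᵢ − x̄)² = 2019.5000 ⇒ m₂ = 252.43750
Σ(xᵢ − x̄)⁴ = 2662743.4063 ⇒ m₄ = 332842.92578
m₂² = 63724.69141
β₂ = m₄/m₂² = 332842.92578 / 63724.69141 ≈ 5.223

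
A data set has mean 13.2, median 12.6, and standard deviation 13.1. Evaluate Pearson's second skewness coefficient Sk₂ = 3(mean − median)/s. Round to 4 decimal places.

0.1374

Sk₂ = 3(13.2 − 12.6) / 13.1 = 3 × 0.6000 / 13.1
    = 1.8000 / 13.1 ≈ 0.1374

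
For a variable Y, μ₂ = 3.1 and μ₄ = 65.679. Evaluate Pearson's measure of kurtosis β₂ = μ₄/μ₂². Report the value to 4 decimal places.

6.8344

μ₂² = 3.1² = 9.61000
μ₄/μ₂² = 65.679 / 9.61000 = 6.83444
β₂ ≈ 6.8344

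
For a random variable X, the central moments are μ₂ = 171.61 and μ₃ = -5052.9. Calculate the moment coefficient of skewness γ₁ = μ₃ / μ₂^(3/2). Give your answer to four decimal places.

-2.2476

σ = √μ₂ = √171.61 = 13.10000
σ³ = μ₂^(3/2) = 2248.09100
γ₁ = μ₃/σ³ = -5052.9 / 2248.09100 ≈ -2.2476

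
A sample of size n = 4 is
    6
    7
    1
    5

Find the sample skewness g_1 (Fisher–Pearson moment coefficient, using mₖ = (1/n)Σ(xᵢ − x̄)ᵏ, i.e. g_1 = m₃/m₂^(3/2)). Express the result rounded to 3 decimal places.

-0.833

x̄ = (6 + 7 + 1 + 5) / 4 = 4.7500
deviations (xᵢ − x̄): 1.2500, 2.2500, -3.7500, 0.2500
Σ(xᵢ − x̄)² = 20.7500 ⇒ m₂ = 20.7500/4 = 5.18750
Σ(xᵢ − x̄)³ = -39.3750 ⇒ m₃ = -39.3750/4 = -9.84375
m₂^(3/2) = 5.18750^(1.5) = 11.81509
g_1 = m₃ / m₂^(3/2) = -9.84375 / 11.81509 ≈ -0.833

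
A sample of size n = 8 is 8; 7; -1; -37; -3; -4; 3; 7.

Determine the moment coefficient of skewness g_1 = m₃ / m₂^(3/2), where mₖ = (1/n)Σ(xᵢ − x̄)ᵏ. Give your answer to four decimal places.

-1.8221

x̄ = (8 + 7 - 1 - 37 - 3 - 4 + 3 + 7) / 8 = -2.5000
deviations (xᵢ − x̄): 10.5000, 9.5000, 1.5000, -34.5000, -0.5000, -1.5000, 5.5000, 9.5000
Σ(xᵢ − x̄)² = 1516.0000 ⇒ m₂ = 1516.0000/8 = 189.50000
Σ(xᵢ − x̄)³ = -38025.0000 ⇒ m₃ = -38025.0000/8 = -4753.12500
m₂^(3/2) = 189.50000^(1.5) = 2608.63803
g_1 = m₃ / m₂^(3/2) = -4753.12500 / 2608.63803 ≈ -1.8221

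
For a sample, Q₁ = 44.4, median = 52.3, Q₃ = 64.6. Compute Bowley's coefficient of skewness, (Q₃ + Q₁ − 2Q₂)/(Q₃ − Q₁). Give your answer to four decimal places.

numerator: Q₃ + Q₁ − 2Q₂ = 64.6 + 44.4 − 2×52.3 = 4.4000
denominator: Q₃ − Q₁ = 64.6 − 44.4 = 20.2000
Bowley skewness = 4.4000 / 20.2000 ≈ 0.2178

0.2178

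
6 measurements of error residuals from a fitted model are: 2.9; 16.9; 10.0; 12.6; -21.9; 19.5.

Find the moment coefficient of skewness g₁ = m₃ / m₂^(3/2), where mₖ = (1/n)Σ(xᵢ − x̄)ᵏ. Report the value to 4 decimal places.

-1.2587

x̄ = (2.9 + 16.9 + 10.0 + 12.6 - 21.9 + 19.5) / 6 = 6.6667
deviations (xᵢ − x̄): -3.7667, 10.2333, 3.3333, 5.9333, -28.5667, 12.8333
Σ(xᵢ − x̄)² = 1145.9733 ⇒ m₂ = 1145.9733/6 = 190.99556
Σ(xᵢ − x̄)³ = -19934.2544 ⇒ m₃ = -19934.2544/6 = -3322.37574
m₂^(3/2) = 190.99556^(1.5) = 2639.58038
g₁ = m₃ / m₂^(3/2) = -3322.37574 / 2639.58038 ≈ -1.2587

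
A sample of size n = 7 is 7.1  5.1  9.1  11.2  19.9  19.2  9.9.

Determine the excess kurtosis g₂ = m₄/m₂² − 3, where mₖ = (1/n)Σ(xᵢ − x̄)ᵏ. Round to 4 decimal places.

-1.1833

x̄ = 11.6429
Σ(xᵢ − x̄)² = 198.4371 ⇒ m₂ = 28.34816
Σ(xᵢ − x̄)⁴ = 10219.7599 ⇒ m₄ = 1459.96571
m₂² = 803.61836
g₂ = m₄/m₂² − 3 = 1.81674 − 3 ≈ -1.1833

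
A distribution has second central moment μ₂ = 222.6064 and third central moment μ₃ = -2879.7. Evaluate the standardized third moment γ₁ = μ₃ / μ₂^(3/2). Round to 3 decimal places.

-0.867

σ = √μ₂ = √222.6064 = 14.92000
σ³ = μ₂^(3/2) = 3321.28749
γ₁ = μ₃/σ³ = -2879.7 / 3321.28749 ≈ -0.867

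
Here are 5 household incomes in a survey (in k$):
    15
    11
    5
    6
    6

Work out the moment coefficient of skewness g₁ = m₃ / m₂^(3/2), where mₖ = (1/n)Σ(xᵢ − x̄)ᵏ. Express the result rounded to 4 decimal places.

0.6932

x̄ = (15 + 11 + 5 + 6 + 6) / 5 = 8.6000
deviations (xᵢ − x̄): 6.4000, 2.4000, -3.6000, -2.6000, -2.6000
Σ(xᵢ − x̄)² = 73.2000 ⇒ m₂ = 73.2000/5 = 14.64000
Σ(xᵢ − x̄)³ = 194.1600 ⇒ m₃ = 194.1600/5 = 38.83200
m₂^(3/2) = 14.64000^(1.5) = 56.01594
g₁ = m₃ / m₂^(3/2) = 38.83200 / 56.01594 ≈ 0.6932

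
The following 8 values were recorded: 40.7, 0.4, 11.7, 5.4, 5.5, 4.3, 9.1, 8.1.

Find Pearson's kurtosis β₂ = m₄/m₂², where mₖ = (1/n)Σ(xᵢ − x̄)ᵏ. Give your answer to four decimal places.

x̄ = 10.6500
Σ(xᵢ − x̄)² = 1112.4800 ⇒ m₂ = 139.06000
Σ(xᵢ − x̄)⁴ = 829589.9524 ⇒ m₄ = 103698.74404
m₂² = 19337.68360
β₂ = m₄/m₂² = 103698.74404 / 19337.68360 ≈ 5.3625

5.3625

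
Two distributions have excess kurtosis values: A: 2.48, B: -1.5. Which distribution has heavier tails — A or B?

Higher excess kurtosis ⇒ heavier tails relative to the normal distribution.
2.48 vs -1.5: the larger is 2.48, so A has heavier tails. (A is leptokurtic — heavier-than-normal tails; the other is platykurtic.)

A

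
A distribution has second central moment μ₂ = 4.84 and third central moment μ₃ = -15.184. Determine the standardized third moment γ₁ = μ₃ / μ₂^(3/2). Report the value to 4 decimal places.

σ = √μ₂ = √4.84 = 2.20000
σ³ = μ₂^(3/2) = 10.64800
γ₁ = μ₃/σ³ = -15.184 / 10.64800 ≈ -1.4260

-1.4260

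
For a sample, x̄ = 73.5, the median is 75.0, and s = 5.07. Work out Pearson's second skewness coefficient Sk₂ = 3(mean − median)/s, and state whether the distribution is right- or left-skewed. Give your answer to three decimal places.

Sk₂ = 3(73.5 − 75.0) / 5.07 = 3 × -1.5000 / 5.07
    = -4.5000 / 5.07 ≈ -0.888
Sk₂ < 0 ⇒ mean < median ⇒ left-skewed (negative skew).

-0.888, left-skewed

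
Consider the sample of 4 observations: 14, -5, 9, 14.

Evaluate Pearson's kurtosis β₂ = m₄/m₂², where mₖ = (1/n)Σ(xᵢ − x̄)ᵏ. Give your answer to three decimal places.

2.128

x̄ = 8.0000
Σ(xᵢ − x̄)² = 242.0000 ⇒ m₂ = 60.50000
Σ(xᵢ − x̄)⁴ = 31154.0000 ⇒ m₄ = 7788.50000
m₂² = 3660.25000
β₂ = m₄/m₂² = 7788.50000 / 3660.25000 ≈ 2.128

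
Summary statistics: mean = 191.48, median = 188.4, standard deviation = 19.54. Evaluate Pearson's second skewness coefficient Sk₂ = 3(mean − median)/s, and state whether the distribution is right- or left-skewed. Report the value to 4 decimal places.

Sk₂ = 3(191.48 − 188.4) / 19.54 = 3 × 3.0800 / 19.54
    = 9.2400 / 19.54 ≈ 0.4729
Sk₂ > 0 ⇒ mean > median ⇒ right-skewed (positive skew).

0.4729, right-skewed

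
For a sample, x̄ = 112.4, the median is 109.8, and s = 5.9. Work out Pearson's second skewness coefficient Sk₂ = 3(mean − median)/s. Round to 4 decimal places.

1.3220

Sk₂ = 3(112.4 − 109.8) / 5.9 = 3 × 2.6000 / 5.9
    = 7.8000 / 5.9 ≈ 1.3220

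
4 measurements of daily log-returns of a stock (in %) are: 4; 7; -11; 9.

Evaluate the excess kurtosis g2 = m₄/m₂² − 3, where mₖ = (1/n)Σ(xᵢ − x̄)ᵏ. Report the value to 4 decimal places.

x̄ = 2.2500
Σ(xᵢ − x̄)² = 246.7500 ⇒ m₂ = 61.68750
Σ(xᵢ − x̄)⁴ = 33416.5781 ⇒ m₄ = 8354.14453
m₂² = 3805.34766
g2 = m₄/m₂² − 3 = 2.19537 − 3 ≈ -0.8046

-0.8046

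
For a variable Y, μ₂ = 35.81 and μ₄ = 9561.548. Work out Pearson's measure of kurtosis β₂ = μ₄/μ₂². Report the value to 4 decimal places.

μ₂² = 35.81² = 1282.35610
μ₄/μ₂² = 9561.548 / 1282.35610 = 7.45623
β₂ ≈ 7.4562

7.4562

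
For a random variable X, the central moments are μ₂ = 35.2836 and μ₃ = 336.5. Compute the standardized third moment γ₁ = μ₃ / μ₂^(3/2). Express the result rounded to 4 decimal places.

σ = √μ₂ = √35.2836 = 5.94000
σ³ = μ₂^(3/2) = 209.58458
γ₁ = μ₃/σ³ = 336.5 / 209.58458 ≈ 1.6056

1.6056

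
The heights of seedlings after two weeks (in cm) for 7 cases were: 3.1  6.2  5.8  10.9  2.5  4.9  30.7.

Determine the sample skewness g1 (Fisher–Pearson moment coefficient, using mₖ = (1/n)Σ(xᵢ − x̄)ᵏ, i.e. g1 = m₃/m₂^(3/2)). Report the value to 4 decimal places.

x̄ = (3.1 + 6.2 + 5.8 + 10.9 + 2.5 + 4.9 + 30.7) / 7 = 9.1571
deviations (xᵢ − x̄): -6.0571, -2.9571, -3.3571, 1.7429, -6.6571, -4.2571, 21.5429
Σ(xᵢ − x̄)² = 586.2771 ⇒ m₂ = 586.2771/7 = 83.75388
Σ(xᵢ − x̄)³ = 9345.1120 ⇒ m₃ = 9345.1120/7 = 1335.01601
m₂^(3/2) = 83.75388^(1.5) = 766.49157
g1 = m₃ / m₂^(3/2) = 1335.01601 / 766.49157 ≈ 1.7417

1.7417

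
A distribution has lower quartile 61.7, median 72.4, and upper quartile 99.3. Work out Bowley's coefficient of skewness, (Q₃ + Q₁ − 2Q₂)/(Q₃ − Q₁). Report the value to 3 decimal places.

0.431

numerator: Q₃ + Q₁ − 2Q₂ = 99.3 + 61.7 − 2×72.4 = 16.2000
denominator: Q₃ − Q₁ = 99.3 − 61.7 = 37.6000
Bowley skewness = 16.2000 / 37.6000 ≈ 0.431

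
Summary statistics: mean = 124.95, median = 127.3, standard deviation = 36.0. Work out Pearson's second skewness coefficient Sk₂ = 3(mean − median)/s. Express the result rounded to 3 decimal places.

-0.196

Sk₂ = 3(124.95 − 127.3) / 36.0 = 3 × -2.3500 / 36.0
    = -7.0500 / 36.0 ≈ -0.196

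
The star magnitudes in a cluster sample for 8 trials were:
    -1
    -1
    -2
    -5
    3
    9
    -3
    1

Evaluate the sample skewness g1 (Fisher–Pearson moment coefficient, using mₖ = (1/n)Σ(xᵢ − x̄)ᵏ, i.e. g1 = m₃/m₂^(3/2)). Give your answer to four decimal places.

1.0313

x̄ = (-1 - 1 - 2 - 5 + 3 + 9 - 3 + 1) / 8 = 0.1250
deviations (xᵢ − x̄): -1.1250, -1.1250, -2.1250, -5.1250, 2.8750, 8.8750, -3.1250, 0.8750
Σ(xᵢ − x̄)² = 130.8750 ⇒ m₂ = 130.8750/8 = 16.35938
Σ(xᵢ − x̄)³ = 545.9063 ⇒ m₃ = 545.9063/8 = 68.23828
m₂^(3/2) = 16.35938^(1.5) = 66.16831
g1 = m₃ / m₂^(3/2) = 68.23828 / 66.16831 ≈ 1.0313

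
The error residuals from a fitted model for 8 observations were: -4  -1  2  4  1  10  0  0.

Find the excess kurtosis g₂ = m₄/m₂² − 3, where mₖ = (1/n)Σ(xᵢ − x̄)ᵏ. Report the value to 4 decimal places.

x̄ = 1.5000
Σ(xᵢ − x̄)² = 120.0000 ⇒ m₂ = 15.00000
Σ(xᵢ − x̄)⁴ = 6223.5000 ⇒ m₄ = 777.93750
m₂² = 225.00000
g₂ = m₄/m₂² − 3 = 3.45750 − 3 ≈ 0.4575

0.4575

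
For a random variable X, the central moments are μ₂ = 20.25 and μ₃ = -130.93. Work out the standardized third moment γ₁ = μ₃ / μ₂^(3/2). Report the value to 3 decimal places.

σ = √μ₂ = √20.25 = 4.50000
σ³ = μ₂^(3/2) = 91.12500
γ₁ = μ₃/σ³ = -130.93 / 91.12500 ≈ -1.437

-1.437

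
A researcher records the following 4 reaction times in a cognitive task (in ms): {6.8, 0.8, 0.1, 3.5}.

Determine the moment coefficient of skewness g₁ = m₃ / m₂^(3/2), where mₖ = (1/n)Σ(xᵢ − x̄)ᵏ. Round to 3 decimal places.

0.501

x̄ = (6.8 + 0.8 + 0.1 + 3.5) / 4 = 2.8000
deviations (xᵢ − x̄): 4.0000, -2.0000, -2.7000, 0.7000
Σ(xᵢ − x̄)² = 27.7800 ⇒ m₂ = 27.7800/4 = 6.94500
Σ(xᵢ − x̄)³ = 36.6600 ⇒ m₃ = 36.6600/4 = 9.16500
m₂^(3/2) = 6.94500^(1.5) = 18.30241
g₁ = m₃ / m₂^(3/2) = 9.16500 / 18.30241 ≈ 0.501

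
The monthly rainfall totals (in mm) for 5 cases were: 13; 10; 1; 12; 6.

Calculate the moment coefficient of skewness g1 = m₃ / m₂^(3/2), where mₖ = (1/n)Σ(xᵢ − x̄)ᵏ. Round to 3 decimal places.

x̄ = (13 + 10 + 1 + 12 + 6) / 5 = 8.4000
deviations (xᵢ − x̄): 4.6000, 1.6000, -7.4000, 3.6000, -2.4000
Σ(xᵢ − x̄)² = 97.2000 ⇒ m₂ = 97.2000/5 = 19.44000
Σ(xᵢ − x̄)³ = -270.9600 ⇒ m₃ = -270.9600/5 = -54.19200
m₂^(3/2) = 19.44000^(1.5) = 85.71255
g1 = m₃ / m₂^(3/2) = -54.19200 / 85.71255 ≈ -0.632

-0.632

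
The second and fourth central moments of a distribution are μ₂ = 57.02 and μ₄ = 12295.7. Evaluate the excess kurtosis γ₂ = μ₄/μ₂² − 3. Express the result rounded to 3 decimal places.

μ₂² = 57.02² = 3251.28040
μ₄/μ₂² = 12295.7 / 3251.28040 = 3.78180
γ₂ = 3.78180 − 3 ≈ 0.782

0.782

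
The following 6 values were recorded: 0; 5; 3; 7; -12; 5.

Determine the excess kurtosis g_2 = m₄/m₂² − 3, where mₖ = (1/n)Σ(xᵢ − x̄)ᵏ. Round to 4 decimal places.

x̄ = 1.3333
Σ(xᵢ − x̄)² = 241.3333 ⇒ m₂ = 40.22222
Σ(xᵢ − x̄)⁴ = 33008.4444 ⇒ m₄ = 5501.40741
m₂² = 1617.82716
g_2 = m₄/m₂² − 3 = 3.40049 − 3 ≈ 0.4005

0.4005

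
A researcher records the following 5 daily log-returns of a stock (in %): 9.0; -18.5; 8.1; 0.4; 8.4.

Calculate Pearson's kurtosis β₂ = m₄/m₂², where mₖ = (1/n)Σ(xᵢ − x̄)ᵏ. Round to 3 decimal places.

x̄ = 1.4800
Σ(xᵢ − x̄)² = 548.6280 ⇒ m₂ = 109.72560
Σ(xᵢ − x̄)⁴ = 166773.9529 ⇒ m₄ = 33354.79059
m₂² = 12039.70730
β₂ = m₄/m₂² = 33354.79059 / 12039.70730 ≈ 2.770

2.770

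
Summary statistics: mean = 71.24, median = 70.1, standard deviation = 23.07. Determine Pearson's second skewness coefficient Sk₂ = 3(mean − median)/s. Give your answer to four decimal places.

Sk₂ = 3(71.24 − 70.1) / 23.07 = 3 × 1.1400 / 23.07
    = 3.4200 / 23.07 ≈ 0.1482

0.1482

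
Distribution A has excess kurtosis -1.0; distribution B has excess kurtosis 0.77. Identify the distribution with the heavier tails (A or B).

Higher excess kurtosis ⇒ heavier tails relative to the normal distribution.
-1.0 vs 0.77: the larger is 0.77, so B has heavier tails. (B is leptokurtic — heavier-than-normal tails; the other is platykurtic.)

B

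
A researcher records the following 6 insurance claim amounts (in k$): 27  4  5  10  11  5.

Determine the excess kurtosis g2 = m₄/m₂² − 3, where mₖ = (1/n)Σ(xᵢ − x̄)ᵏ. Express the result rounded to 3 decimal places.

x̄ = 10.3333
Σ(xᵢ − x̄)² = 375.3333 ⇒ m₂ = 62.55556
Σ(xᵢ − x̄)⁴ = 80387.7778 ⇒ m₄ = 13397.96296
m₂² = 3913.19753
g2 = m₄/m₂² − 3 = 3.42379 − 3 ≈ 0.424

0.424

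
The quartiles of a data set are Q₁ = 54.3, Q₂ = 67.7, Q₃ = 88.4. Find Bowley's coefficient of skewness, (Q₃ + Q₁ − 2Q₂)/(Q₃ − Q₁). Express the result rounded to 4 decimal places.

numerator: Q₃ + Q₁ − 2Q₂ = 88.4 + 54.3 − 2×67.7 = 7.3000
denominator: Q₃ − Q₁ = 88.4 − 54.3 = 34.1000
Bowley skewness = 7.3000 / 34.1000 ≈ 0.2141

0.2141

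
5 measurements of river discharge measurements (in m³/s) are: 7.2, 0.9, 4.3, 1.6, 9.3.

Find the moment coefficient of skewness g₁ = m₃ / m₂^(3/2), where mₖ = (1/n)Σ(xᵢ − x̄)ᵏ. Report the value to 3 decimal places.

0.208

x̄ = (7.2 + 0.9 + 4.3 + 1.6 + 9.3) / 5 = 4.6600
deviations (xᵢ − x̄): 2.5400, -3.7600, -0.3600, -3.0600, 4.6400
Σ(xᵢ − x̄)² = 51.6120 ⇒ m₂ = 51.6120/5 = 10.32240
Σ(xᵢ − x̄)³ = 34.4278 ⇒ m₃ = 34.4278/5 = 6.88555
m₂^(3/2) = 10.32240^(1.5) = 33.16431
g₁ = m₃ / m₂^(3/2) = 6.88555 / 33.16431 ≈ 0.208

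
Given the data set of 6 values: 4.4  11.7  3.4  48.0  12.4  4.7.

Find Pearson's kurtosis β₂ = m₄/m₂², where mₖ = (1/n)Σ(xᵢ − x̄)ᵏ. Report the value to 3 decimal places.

x̄ = 14.1000
Σ(xᵢ − x̄)² = 1454.8000 ⇒ m₂ = 242.46667
Σ(xᵢ − x̄)⁴ = 1350493.5316 ⇒ m₄ = 225082.25527
m₂² = 58790.08444
β₂ = m₄/m₂² = 225082.25527 / 58790.08444 ≈ 3.829

3.829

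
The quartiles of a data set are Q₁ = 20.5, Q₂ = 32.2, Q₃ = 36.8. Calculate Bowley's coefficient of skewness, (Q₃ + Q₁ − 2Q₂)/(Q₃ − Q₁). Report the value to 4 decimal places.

-0.4356

numerator: Q₃ + Q₁ − 2Q₂ = 36.8 + 20.5 − 2×32.2 = -7.1000
denominator: Q₃ − Q₁ = 36.8 − 20.5 = 16.3000
Bowley skewness = -7.1000 / 16.3000 ≈ -0.4356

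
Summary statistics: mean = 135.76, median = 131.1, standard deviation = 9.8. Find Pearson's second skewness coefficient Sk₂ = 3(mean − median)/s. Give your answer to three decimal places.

1.427

Sk₂ = 3(135.76 − 131.1) / 9.8 = 3 × 4.6600 / 9.8
    = 13.9800 / 9.8 ≈ 1.427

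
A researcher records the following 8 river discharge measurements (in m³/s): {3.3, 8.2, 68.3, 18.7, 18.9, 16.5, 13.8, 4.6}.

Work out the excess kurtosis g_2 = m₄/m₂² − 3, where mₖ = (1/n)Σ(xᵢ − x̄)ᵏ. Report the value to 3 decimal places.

2.221

x̄ = 19.0375
Σ(xᵢ − x̄)² = 3034.3588 ⇒ m₂ = 379.29484
Σ(xᵢ − x̄)⁴ = 6008705.1581 ⇒ m₄ = 751088.14476
m₂² = 143864.57850
g_2 = m₄/m₂² − 3 = 5.22080 − 3 ≈ 2.221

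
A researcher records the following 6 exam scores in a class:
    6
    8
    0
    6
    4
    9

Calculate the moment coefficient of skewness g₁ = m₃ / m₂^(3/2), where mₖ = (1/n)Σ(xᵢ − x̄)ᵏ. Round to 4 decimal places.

x̄ = (6 + 8 + 0 + 6 + 4 + 9) / 6 = 5.5000
deviations (xᵢ − x̄): 0.5000, 2.5000, -5.5000, 0.5000, -1.5000, 3.5000
Σ(xᵢ − x̄)² = 51.5000 ⇒ m₂ = 51.5000/6 = 8.58333
Σ(xᵢ − x̄)³ = -111.0000 ⇒ m₃ = -111.0000/6 = -18.50000
m₂^(3/2) = 8.58333^(1.5) = 25.14687
g₁ = m₃ / m₂^(3/2) = -18.50000 / 25.14687 ≈ -0.7357

-0.7357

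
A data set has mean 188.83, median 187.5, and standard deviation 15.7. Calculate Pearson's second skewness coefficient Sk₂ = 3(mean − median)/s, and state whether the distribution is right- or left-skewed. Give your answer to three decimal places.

Sk₂ = 3(188.83 − 187.5) / 15.7 = 3 × 1.3300 / 15.7
    = 3.9900 / 15.7 ≈ 0.254
Sk₂ > 0 ⇒ mean > median ⇒ right-skewed (positive skew).

0.254, right-skewed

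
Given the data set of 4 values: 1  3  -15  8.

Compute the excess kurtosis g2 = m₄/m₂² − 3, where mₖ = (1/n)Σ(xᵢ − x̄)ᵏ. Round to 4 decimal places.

-0.8513

x̄ = -0.7500
Σ(xᵢ − x̄)² = 296.7500 ⇒ m₂ = 74.18750
Σ(xᵢ − x̄)⁴ = 47303.3281 ⇒ m₄ = 11825.83203
m₂² = 5503.78516
g2 = m₄/m₂² − 3 = 2.14867 − 3 ≈ -0.8513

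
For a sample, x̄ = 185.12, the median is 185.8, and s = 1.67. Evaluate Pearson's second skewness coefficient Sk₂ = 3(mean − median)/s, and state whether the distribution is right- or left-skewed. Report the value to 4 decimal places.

-1.2216, left-skewed

Sk₂ = 3(185.12 − 185.8) / 1.67 = 3 × -0.6800 / 1.67
    = -2.0400 / 1.67 ≈ -1.2216
Sk₂ < 0 ⇒ mean < median ⇒ left-skewed (negative skew).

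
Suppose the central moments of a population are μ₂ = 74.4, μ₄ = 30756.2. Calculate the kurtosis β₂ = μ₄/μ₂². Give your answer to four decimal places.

5.5563

μ₂² = 74.4² = 5535.36000
μ₄/μ₂² = 30756.2 / 5535.36000 = 5.55631
β₂ ≈ 5.5563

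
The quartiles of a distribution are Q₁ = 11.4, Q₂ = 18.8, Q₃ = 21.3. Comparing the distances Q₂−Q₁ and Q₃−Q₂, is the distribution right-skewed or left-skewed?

left-skewed

Q₂ − Q₁ = 7.4;  Q₃ − Q₂ = 2.5
Q₂ − Q₁ > Q₃ − Q₂ ⇒ the lower half is more spread out ⇒ left-skewed.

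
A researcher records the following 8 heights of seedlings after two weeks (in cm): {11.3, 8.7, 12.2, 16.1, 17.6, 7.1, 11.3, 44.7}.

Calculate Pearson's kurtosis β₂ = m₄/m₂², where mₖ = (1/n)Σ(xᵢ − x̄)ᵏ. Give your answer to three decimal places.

x̄ = 16.1250
Σ(xᵢ − x̄)² = 1017.2550 ⇒ m₂ = 127.15688
Σ(xᵢ − x̄)⁴ = 677721.8933 ⇒ m₄ = 84715.23666
m₂² = 16168.87086
β₂ = m₄/m₂² = 84715.23666 / 16168.87086 ≈ 5.239

5.239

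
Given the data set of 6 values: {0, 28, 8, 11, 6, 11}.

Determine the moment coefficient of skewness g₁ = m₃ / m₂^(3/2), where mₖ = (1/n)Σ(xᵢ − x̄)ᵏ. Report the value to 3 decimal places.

1.016

x̄ = (0 + 28 + 8 + 11 + 6 + 11) / 6 = 10.6667
deviations (xᵢ − x̄): -10.6667, 17.3333, -2.6667, 0.3333, -4.6667, 0.3333
Σ(xᵢ − x̄)² = 443.3333 ⇒ m₂ = 443.3333/6 = 73.88889
Σ(xᵢ − x̄)³ = 3873.5556 ⇒ m₃ = 3873.5556/6 = 645.59259
m₂^(3/2) = 73.88889^(1.5) = 635.13889
g₁ = m₃ / m₂^(3/2) = 645.59259 / 635.13889 ≈ 1.016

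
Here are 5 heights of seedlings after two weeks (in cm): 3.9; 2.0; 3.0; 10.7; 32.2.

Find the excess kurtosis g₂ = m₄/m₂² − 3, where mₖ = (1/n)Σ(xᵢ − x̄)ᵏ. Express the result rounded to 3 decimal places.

x̄ = 10.3600
Σ(xᵢ − x̄)² = 642.8920 ⇒ m₂ = 128.57840
Σ(xᵢ − x̄)⁴ = 237075.7042 ⇒ m₄ = 47415.14083
m₂² = 16532.40495
g₂ = m₄/m₂² − 3 = 2.86801 − 3 ≈ -0.132

-0.132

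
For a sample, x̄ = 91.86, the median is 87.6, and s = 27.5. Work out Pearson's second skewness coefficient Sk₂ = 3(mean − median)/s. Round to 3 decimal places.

0.465

Sk₂ = 3(91.86 − 87.6) / 27.5 = 3 × 4.2600 / 27.5
    = 12.7800 / 27.5 ≈ 0.465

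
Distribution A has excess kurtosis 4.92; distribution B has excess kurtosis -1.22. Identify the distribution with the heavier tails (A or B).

A

Higher excess kurtosis ⇒ heavier tails relative to the normal distribution.
4.92 vs -1.22: the larger is 4.92, so A has heavier tails. (A is leptokurtic — heavier-than-normal tails; the other is platykurtic.)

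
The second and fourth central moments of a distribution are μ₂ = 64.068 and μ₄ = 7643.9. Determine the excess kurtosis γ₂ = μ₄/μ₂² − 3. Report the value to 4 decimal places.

-1.1378

μ₂² = 64.068² = 4104.70862
μ₄/μ₂² = 7643.9 / 4104.70862 = 1.86223
γ₂ = 1.86223 − 3 ≈ -1.1378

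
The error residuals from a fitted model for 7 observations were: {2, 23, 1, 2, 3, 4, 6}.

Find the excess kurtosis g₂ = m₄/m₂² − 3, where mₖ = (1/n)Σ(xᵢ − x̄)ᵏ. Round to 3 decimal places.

1.753

x̄ = 5.8571
Σ(xᵢ − x̄)² = 358.8571 ⇒ m₂ = 51.26531
Σ(xᵢ − x̄)⁴ = 87441.8076 ⇒ m₄ = 12491.68680
m₂² = 2628.13161
g₂ = m₄/m₂² − 3 = 4.75307 − 3 ≈ 1.753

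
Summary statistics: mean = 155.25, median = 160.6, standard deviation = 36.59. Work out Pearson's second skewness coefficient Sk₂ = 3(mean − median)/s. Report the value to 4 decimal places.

Sk₂ = 3(155.25 − 160.6) / 36.59 = 3 × -5.3500 / 36.59
    = -16.0500 / 36.59 ≈ -0.4386

-0.4386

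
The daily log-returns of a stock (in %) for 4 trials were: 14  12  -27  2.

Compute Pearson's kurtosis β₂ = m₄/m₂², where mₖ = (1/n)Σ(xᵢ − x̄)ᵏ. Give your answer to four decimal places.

2.1071

x̄ = 0.2500
Σ(xᵢ − x̄)² = 1072.7500 ⇒ m₂ = 268.18750
Σ(xᵢ − x̄)⁴ = 606214.3281 ⇒ m₄ = 151553.58203
m₂² = 71924.53516
β₂ = m₄/m₂² = 151553.58203 / 71924.53516 ≈ 2.1071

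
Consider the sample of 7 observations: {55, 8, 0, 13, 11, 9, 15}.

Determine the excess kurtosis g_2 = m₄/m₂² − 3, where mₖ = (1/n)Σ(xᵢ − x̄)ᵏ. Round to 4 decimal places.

x̄ = 15.8571
Σ(xᵢ − x̄)² = 1924.8571 ⇒ m₂ = 274.97959
Σ(xᵢ − x̄)⁴ = 2417396.7055 ⇒ m₄ = 345342.38651
m₂² = 75613.77593
g_2 = m₄/m₂² − 3 = 4.56719 − 3 ≈ 1.5672

1.5672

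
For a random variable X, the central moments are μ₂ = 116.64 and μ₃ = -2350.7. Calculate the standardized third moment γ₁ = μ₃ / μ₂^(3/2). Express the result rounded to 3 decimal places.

-1.866

σ = √μ₂ = √116.64 = 10.80000
σ³ = μ₂^(3/2) = 1259.71200
γ₁ = μ₃/σ³ = -2350.7 / 1259.71200 ≈ -1.866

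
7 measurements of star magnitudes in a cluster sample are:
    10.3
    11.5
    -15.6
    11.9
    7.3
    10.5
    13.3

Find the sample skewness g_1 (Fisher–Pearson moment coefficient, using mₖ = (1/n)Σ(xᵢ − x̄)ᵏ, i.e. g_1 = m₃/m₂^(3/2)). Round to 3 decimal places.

-1.905

x̄ = (10.3 + 11.5 - 15.6 + 11.9 + 7.3 + 10.5 + 13.3) / 7 = 7.0286
deviations (xᵢ − x̄): 3.2714, 4.4714, -22.6286, 4.8714, 0.2714, 3.4714, 6.2714
Σ(xᵢ − x̄)² = 617.9343 ⇒ m₂ = 617.9343/7 = 88.27633
Σ(xᵢ − x̄)³ = -11058.4820 ⇒ m₃ = -11058.4820/7 = -1579.78314
m₂^(3/2) = 88.27633^(1.5) = 829.40448
g_1 = m₃ / m₂^(3/2) = -1579.78314 / 829.40448 ≈ -1.905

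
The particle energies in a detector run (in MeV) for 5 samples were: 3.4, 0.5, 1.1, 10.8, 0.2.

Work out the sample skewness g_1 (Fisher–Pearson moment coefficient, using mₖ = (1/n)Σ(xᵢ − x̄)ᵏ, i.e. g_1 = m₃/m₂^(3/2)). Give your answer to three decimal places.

x̄ = (3.4 + 0.5 + 1.1 + 10.8 + 0.2) / 5 = 3.2000
deviations (xᵢ − x̄): 0.2000, -2.7000, -2.1000, 7.6000, -3.0000
Σ(xᵢ − x̄)² = 78.5000 ⇒ m₂ = 78.5000/5 = 15.70000
Σ(xᵢ − x̄)³ = 383.0400 ⇒ m₃ = 383.0400/5 = 76.60800
m₂^(3/2) = 15.70000^(1.5) = 62.20846
g_1 = m₃ / m₂^(3/2) = 76.60800 / 62.20846 ≈ 1.231

1.231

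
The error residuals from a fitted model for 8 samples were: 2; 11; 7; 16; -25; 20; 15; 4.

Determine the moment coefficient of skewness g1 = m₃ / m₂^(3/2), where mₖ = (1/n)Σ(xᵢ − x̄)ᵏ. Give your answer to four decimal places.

-1.4456

x̄ = (2 + 11 + 7 + 16 - 25 + 20 + 15 + 4) / 8 = 6.2500
deviations (xᵢ − x̄): -4.2500, 4.7500, 0.7500, 9.7500, -31.2500, 13.7500, 8.7500, -2.2500
Σ(xᵢ − x̄)² = 1383.5000 ⇒ m₂ = 1383.5000/8 = 172.93750
Σ(xᵢ − x̄)³ = -26301.7500 ⇒ m₃ = -26301.7500/8 = -3287.71875
m₂^(3/2) = 172.93750^(1.5) = 2274.22676
g1 = m₃ / m₂^(3/2) = -3287.71875 / 2274.22676 ≈ -1.4456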